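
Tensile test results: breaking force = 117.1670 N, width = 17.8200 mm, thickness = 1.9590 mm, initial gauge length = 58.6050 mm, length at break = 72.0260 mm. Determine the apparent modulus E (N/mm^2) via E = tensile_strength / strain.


TS = F / (w * t) = 117.1670 / (17.8200 * 1.9590) = 3.3563 N/mm^2
strain = (Lf - L0) / L0 = (72.0260 - 58.6050) / 58.6050 = 0.2290
E = TS / strain = 3.3563 / 0.2290 = 14.6559 N/mm^2


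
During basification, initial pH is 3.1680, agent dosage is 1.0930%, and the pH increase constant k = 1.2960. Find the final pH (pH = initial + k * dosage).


Formula: pH_final = pH_initial + k * base_pct
Substituting: pH_final = 3.1680 + 1.2960 * 1.0930
Result: 4.5845


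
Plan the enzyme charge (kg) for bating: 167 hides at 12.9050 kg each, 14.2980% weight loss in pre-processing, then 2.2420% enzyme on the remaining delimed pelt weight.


Total_raw = N * avg_wt = 167 * 12.9050 = 2155.1350 kg
Substrate = Total_raw * (1 - loss/100) = 2155.1350 * (1 - 14.2980/100) = 1846.9938 kg
Enzyme = Substrate * pct / 100 = 1846.9938 * 2.2420 / 100 = 41.4096 kg


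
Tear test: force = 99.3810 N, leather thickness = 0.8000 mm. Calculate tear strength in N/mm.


Formula: Tear strength = force / thickness
Substituting: Tear strength = 99.3810 / 0.8000
Result: 124.2262 N/mm


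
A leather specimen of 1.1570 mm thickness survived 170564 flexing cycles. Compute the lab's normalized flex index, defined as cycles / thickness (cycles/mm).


Formula: Index = cycles / thickness
Substituting: Index = 170564 / 1.1570
Result: 147419.1876 cycles/mm


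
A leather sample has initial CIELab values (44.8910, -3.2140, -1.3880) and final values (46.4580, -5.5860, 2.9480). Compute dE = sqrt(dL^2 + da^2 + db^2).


dL = 1.5670, da = -2.3720, db = 4.3360
dE = sqrt(1.5670^2 + (-2.3720)^2 + 4.3360^2) = 5.1849


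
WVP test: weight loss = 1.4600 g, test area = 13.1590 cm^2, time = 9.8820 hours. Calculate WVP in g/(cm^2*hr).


Formula: WVP = loss / (area * time)
Substituting: WVP = 1.4600 / (13.1590 * 9.8820)
Result: 0.0112276 g/(cm^2*hr)


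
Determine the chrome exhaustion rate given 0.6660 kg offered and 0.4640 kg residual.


Formula: Uptake = (offered - residual) / offered * 100
Substituting: Uptake = (0.6660 - 0.4640) / 0.6660 * 100
Result: 30.3303 %


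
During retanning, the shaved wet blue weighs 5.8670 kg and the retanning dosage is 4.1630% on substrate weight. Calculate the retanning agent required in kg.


Formula: Retan = substrate * pct / 100
Substituting: Retan = 5.8670 * 4.1630 / 100
Result: 0.2442 kg


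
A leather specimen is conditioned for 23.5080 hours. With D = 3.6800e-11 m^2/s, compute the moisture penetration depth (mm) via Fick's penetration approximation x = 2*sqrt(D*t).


t = 23.5080 hr * 3600 = 84628.8000 s
D * t = 3.6800e-11 * 84628.8000 = 3.1143e-06
x = 2 * sqrt(D*t) = 2 * sqrt(3.1143e-06) = 0.0035295 m = 3.5295 mm


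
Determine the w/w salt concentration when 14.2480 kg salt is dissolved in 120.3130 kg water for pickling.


Formula: Conc = salt / (water + salt) * 100
Substituting: Conc = 14.2480 / (120.3130 + 14.2480) * 100
Result: 10.5885 %


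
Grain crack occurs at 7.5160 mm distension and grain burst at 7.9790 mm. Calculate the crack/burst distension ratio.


Formula: Ratio = crack / burst
Substituting: Ratio = 7.5160 / 7.9790
Result: 0.9420


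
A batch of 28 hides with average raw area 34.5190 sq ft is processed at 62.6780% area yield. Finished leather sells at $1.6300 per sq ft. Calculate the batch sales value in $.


Raw_total = N * avg_area = 28 * 34.5190 = 966.5320 sq ft
Finished = Raw_total * yield / 100 = 966.5320 * 62.6780 / 100 = 605.8029 sq ft
Value = Finished * price = 605.8029 * 1.6300 = 987.4588 $


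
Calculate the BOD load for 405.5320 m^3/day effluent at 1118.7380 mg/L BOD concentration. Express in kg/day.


Formula: BOD_load = volume * conc / 1000
Substituting: BOD_load = 405.5320 * 1118.7380 / 1000
Result: 453.6841 kg/day


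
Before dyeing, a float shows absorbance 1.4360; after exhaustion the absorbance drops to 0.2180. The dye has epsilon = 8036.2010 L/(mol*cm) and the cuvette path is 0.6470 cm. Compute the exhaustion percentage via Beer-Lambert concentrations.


c_initial = A_i / (epsilon * l) = 1.4360 / (8036.2010 * 0.6470) = 2.7618e-04 mol/L
c_final = A_f / (epsilon * l) = 0.2180 / (8036.2010 * 0.6470) = 4.1928e-05 mol/L
Exhaustion = (c_initial - c_final) / c_initial * 100 = (2.7618e-04 - 4.1928e-05) / 2.7618e-04 * 100 = 84.8189 %


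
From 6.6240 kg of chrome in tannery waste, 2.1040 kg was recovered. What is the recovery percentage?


Formula: Recovery = recovered / input * 100
Substituting: Recovery = 2.1040 / 6.6240 * 100
Result: 31.7633 %


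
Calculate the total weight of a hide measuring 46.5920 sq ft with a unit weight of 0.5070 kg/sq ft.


Formula: Weight = area * weight_per_sqft
Substituting: Weight = 46.5920 * 0.5070
Result: 23.6221 kg


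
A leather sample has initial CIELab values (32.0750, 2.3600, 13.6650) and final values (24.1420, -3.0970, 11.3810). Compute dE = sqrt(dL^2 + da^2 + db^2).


dL = -7.9330, da = -5.4570, db = -2.2840
dE = sqrt((-7.9330)^2 + (-5.4570)^2 + (-2.2840)^2) = 9.8959


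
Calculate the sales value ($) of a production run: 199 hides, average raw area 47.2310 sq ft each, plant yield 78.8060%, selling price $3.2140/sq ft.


Raw_total = N * avg_area = 199 * 47.2310 = 9398.9690 sq ft
Finished = Raw_total * yield / 100 = 9398.9690 * 78.8060 / 100 = 7406.9515 sq ft
Value = Finished * price = 7406.9515 * 3.2140 = 23805.9422 $


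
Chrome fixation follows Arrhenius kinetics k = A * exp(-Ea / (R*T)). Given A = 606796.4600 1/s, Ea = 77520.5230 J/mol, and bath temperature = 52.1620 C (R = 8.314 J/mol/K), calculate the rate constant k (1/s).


T_K = T_C + 273.15 = 52.1620 + 273.15 = 325.3120 K
exponent = -Ea / (R * T_K) = -77520.5230 / (8.314 * 325.3120) = -28.6620
k = A * exp(exponent) = 606796.4600 * exp(-28.6620) = 2.1642e-07 1/s


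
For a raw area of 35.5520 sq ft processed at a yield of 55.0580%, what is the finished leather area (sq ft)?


Formula: finished = raw * yield / 100
Substituting: finished = 35.5520 * 55.0580 / 100
Result: 19.5742 sq ft


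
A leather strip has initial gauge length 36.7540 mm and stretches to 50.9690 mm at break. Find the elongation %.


Formula: Elongation = (Lf - L0) / L0 * 100
Substituting: Elongation = (50.9690 - 36.7540) / 36.7540 * 100
Result: 38.6761 %


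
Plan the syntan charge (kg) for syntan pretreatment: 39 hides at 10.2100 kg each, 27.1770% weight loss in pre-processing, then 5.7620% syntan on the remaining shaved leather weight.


Total_raw = N * avg_wt = 39 * 10.2100 = 398.1900 kg
Substrate = Total_raw * (1 - loss/100) = 398.1900 * (1 - 27.1770/100) = 289.9739 kg
Syntan = Substrate * pct / 100 = 289.9739 * 5.7620 / 100 = 16.7083 kg


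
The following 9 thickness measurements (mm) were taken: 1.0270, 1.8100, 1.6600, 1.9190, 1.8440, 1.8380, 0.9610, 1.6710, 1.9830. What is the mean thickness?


Formula: Average = sum / n
Substituting: Average = 14.7130 / 9
Result: 1.6348 mm


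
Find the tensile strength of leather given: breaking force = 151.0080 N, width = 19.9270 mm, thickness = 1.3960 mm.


Formula: TS = force / (width * thickness)
Substituting: TS = 151.0080 / (19.9270 * 1.3960)
Result: 5.4284 N/mm^2


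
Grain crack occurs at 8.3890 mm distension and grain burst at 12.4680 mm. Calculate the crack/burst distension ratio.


Formula: Ratio = crack / burst
Substituting: Ratio = 8.3890 / 12.4680
Result: 0.6728


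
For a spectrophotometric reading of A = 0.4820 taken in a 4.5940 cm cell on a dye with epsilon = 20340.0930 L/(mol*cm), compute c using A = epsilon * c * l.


Formula: c = A / (epsilon * l)
Substituting: c = 0.4820 / (20340.0930 * 4.5940)
Result: 5.1583e-06 mol/L


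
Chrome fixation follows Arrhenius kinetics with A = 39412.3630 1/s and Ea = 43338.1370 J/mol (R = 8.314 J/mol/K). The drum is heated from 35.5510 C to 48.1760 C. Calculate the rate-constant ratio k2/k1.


T1 = 35.5510 + 273.15 = 308.7010 K; T2 = 48.1760 + 273.15 = 321.3260 K
k1 = A * exp(-Ea/(R*T1)) = 39412.3630 * exp(-43338.1370/(8.314*308.7010)) = 0.001829 1/s
k2 = A * exp(-Ea/(R*T2)) = 39412.3630 * exp(-43338.1370/(8.314*321.3260)) = 0.00355096 1/s
k2/k1 = 0.00355096 / 0.001829 = 1.9415


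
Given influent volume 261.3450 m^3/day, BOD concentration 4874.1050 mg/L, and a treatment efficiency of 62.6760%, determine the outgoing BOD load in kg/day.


Load_in = volume * conc / 1000 = 261.3450 * 4874.1050 / 1000 = 1273.8230 kg/day
Removed = Load_in * eff / 100 = 1273.8230 * 62.6760 / 100 = 798.3813 kg/day
Load_out = Load_in - Removed = 1273.8230 - 798.3813 = 475.4417 kg/day


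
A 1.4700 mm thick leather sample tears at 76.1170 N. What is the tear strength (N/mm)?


Formula: Tear strength = force / thickness
Substituting: Tear strength = 76.1170 / 1.4700
Result: 51.7803 N/mm


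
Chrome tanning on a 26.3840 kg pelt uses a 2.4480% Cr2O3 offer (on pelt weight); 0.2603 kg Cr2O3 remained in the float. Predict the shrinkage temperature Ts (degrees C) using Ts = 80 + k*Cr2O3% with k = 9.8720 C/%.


Offered = pelt * offer_pct / 100 = 26.3840 * 2.4480 / 100 = 0.6459 kg
Uptake = offered - residual = 0.6459 - 0.2603 = 0.3856 kg
Cr2O3% on pelt = uptake / pelt * 100 = 0.3856 / 26.3840 * 100 = 1.4614 %
Ts = 80 + k * Cr2O3% = 80 + 9.8720 * 1.4614 = 94.4271 C


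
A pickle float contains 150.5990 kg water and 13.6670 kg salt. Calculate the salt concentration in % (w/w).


Formula: Conc = salt / (water + salt) * 100
Substituting: Conc = 13.6670 / (150.5990 + 13.6670) * 100
Result: 8.3200 %


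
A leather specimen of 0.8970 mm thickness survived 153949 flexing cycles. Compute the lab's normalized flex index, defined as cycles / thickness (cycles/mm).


Formula: Index = cycles / thickness
Substituting: Index = 153949 / 0.8970
Result: 171626.5329 cycles/mm


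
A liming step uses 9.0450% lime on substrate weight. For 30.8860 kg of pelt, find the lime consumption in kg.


Formula: Lime = substrate * pct / 100
Substituting: Lime = 30.8860 * 9.0450 / 100
Result: 2.7936 kg


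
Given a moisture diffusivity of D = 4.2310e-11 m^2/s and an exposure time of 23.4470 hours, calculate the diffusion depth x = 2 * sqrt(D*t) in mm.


t = 23.4470 hr * 3600 = 84409.2000 s
D * t = 4.2310e-11 * 84409.2000 = 3.5714e-06
x = 2 * sqrt(D*t) = 2 * sqrt(3.5714e-06) = 0.0037796 m = 3.7796 mm


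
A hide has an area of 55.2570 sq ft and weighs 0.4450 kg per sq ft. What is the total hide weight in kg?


Formula: Weight = area * weight_per_sqft
Substituting: Weight = 55.2570 * 0.4450
Result: 24.5894 kg


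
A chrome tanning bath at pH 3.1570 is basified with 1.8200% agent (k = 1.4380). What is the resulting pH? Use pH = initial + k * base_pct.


Formula: pH_final = pH_initial + k * base_pct
Substituting: pH_final = 3.1570 + 1.4380 * 1.8200
Result: 5.7742


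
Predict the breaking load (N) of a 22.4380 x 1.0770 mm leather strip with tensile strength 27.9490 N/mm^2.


Formula: F = TS * w * t
Substituting: F = 27.9490 * 22.4380 * 1.0770
Result: 675.4079 N


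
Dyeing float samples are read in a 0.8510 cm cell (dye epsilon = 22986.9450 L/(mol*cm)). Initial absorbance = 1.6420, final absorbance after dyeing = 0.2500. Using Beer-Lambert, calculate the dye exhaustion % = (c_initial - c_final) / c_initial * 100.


c_initial = A_i / (epsilon * l) = 1.6420 / (22986.9450 * 0.8510) = 8.3939e-05 mol/L
c_final = A_f / (epsilon * l) = 0.2500 / (22986.9450 * 0.8510) = 1.2780e-05 mol/L
Exhaustion = (c_initial - c_final) / c_initial * 100 = (8.3939e-05 - 1.2780e-05) / 8.3939e-05 * 100 = 84.7747 %


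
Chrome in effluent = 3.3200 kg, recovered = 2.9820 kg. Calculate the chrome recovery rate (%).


Formula: Recovery = recovered / input * 100
Substituting: Recovery = 2.9820 / 3.3200 * 100
Result: 89.8193 %


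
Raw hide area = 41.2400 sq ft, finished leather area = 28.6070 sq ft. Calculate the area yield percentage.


Formula: Yield = finished / raw * 100
Substituting: Yield = 28.6070 / 41.2400 * 100
Result: 69.3671 %


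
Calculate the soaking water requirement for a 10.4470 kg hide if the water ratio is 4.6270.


Formula: Water = hide_weight * ratio
Substituting: Water = 10.4470 * 4.6270
Result: 48.3383 kg


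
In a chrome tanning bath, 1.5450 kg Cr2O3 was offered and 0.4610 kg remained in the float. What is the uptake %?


Formula: Uptake = (offered - residual) / offered * 100
Substituting: Uptake = (1.5450 - 0.4610) / 1.5450 * 100
Result: 70.1618 %


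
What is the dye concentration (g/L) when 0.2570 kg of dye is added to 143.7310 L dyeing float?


Formula: Conc = dye_mass(kg) / volume(L) * 1000
Substituting: Conc = 0.2570 / 143.7310 * 1000
Result: 1.7881 g/L


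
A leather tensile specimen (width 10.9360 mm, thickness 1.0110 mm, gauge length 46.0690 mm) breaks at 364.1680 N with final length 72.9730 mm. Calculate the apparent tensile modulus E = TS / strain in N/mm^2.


TS = F / (w * t) = 364.1680 / (10.9360 * 1.0110) = 32.9376 N/mm^2
strain = (Lf - L0) / L0 = (72.9730 - 46.0690) / 46.0690 = 0.5840
E = TS / strain = 32.9376 / 0.5840 = 56.4006 N/mm^2


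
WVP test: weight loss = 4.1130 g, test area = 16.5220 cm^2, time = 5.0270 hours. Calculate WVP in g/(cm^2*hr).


Formula: WVP = loss / (area * time)
Substituting: WVP = 4.1130 / (16.5220 * 5.0270)
Result: 0.0495207 g/(cm^2*hr)


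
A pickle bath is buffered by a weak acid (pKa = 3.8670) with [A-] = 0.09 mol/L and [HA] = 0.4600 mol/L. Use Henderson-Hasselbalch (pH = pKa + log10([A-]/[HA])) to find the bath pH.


ratio = [A-] / [HA] = 0.09 / 0.4600 = 0.1957
log10(ratio) = -0.7085
pH = pKa + log10(ratio) = 3.8670 - 0.7085 = 3.1585


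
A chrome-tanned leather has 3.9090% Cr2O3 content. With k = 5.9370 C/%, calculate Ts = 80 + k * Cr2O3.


Formula: Ts = 80 + k * Cr2O3
Substituting: Ts = 80 + 5.9370 * 3.9090
Result: 103.2077 C


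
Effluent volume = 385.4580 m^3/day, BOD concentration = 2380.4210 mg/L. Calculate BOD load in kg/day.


Formula: BOD_load = volume * conc / 1000
Substituting: BOD_load = 385.4580 * 2380.4210 / 1000
Result: 917.5523 kg/day


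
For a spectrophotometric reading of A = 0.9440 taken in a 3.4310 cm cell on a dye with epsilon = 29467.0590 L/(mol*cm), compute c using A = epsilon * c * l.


Formula: c = A / (epsilon * l)
Substituting: c = 0.9440 / (29467.0590 * 3.4310)
Result: 9.3372e-06 mol/L


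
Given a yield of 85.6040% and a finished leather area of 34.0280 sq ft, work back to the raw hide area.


Formula: raw = finished * 100 / yield
Substituting: raw = 34.0280 * 100 / 85.6040
Result: 39.7505 sq ft


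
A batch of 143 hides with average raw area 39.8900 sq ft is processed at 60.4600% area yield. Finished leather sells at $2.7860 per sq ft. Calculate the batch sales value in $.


Raw_total = N * avg_area = 143 * 39.8900 = 5704.2700 sq ft
Finished = Raw_total * yield / 100 = 5704.2700 * 60.4600 / 100 = 3448.8016 sq ft
Value = Finished * price = 3448.8016 * 2.7860 = 9608.3614 $


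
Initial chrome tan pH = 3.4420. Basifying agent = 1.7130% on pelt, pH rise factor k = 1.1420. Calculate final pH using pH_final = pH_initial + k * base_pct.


Formula: pH_final = pH_initial + k * base_pct
Substituting: pH_final = 3.4420 + 1.1420 * 1.7130
Result: 5.3982


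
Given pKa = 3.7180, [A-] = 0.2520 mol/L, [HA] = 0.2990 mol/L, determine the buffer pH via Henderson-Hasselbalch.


ratio = [A-] / [HA] = 0.2520 / 0.2990 = 0.8428
log10(ratio) = -0.0742706
pH = pKa + log10(ratio) = 3.7180 - 0.0742706 = 3.6437


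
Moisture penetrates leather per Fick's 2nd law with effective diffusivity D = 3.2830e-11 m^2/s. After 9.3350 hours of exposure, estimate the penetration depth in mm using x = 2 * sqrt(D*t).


t = 9.3350 hr * 3600 = 33606.0000 s
D * t = 3.2830e-11 * 33606.0000 = 1.1033e-06
x = 2 * sqrt(D*t) = 2 * sqrt(1.1033e-06) = 0.00210075 m = 2.1007 mm


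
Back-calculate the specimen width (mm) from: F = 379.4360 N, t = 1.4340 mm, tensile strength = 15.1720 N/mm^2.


Formula: w = F / (TS * t)
Substituting: w = 379.4360 / (15.1720 * 1.4340)
Result: 17.4400 mm


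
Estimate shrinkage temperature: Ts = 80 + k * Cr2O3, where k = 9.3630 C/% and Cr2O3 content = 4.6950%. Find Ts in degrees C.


Formula: Ts = 80 + k * Cr2O3
Substituting: Ts = 80 + 9.3630 * 4.6950
Result: 123.9593 C


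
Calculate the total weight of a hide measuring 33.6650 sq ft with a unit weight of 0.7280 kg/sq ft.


Formula: Weight = area * weight_per_sqft
Substituting: Weight = 33.6650 * 0.7280
Result: 24.5081 kg


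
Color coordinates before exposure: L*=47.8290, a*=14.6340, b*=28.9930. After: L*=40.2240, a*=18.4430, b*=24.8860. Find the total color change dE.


dL = -7.6050, da = 3.8090, db = -4.1070
dE = sqrt((-7.6050)^2 + 3.8090^2 + (-4.1070)^2) = 9.4452


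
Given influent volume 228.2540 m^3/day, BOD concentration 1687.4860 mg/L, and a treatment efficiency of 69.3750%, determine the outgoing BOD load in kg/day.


Load_in = volume * conc / 1000 = 228.2540 * 1687.4860 / 1000 = 385.1754 kg/day
Removed = Load_in * eff / 100 = 385.1754 * 69.3750 / 100 = 267.2155 kg/day
Load_out = Load_in - Removed = 385.1754 - 267.2155 = 117.9600 kg/day


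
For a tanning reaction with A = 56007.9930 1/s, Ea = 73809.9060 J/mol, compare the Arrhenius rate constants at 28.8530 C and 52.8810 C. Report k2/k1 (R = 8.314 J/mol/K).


T1 = 28.8530 + 273.15 = 302.0030 K; T2 = 52.8810 + 273.15 = 326.0310 K
k1 = A * exp(-Ea/(R*T1)) = 56007.9930 * exp(-73809.9060/(8.314*302.0030)) = 9.5847e-09 1/s
k2 = A * exp(-Ea/(R*T2)) = 56007.9930 * exp(-73809.9060/(8.314*326.0310)) = 8.3649e-08 1/s
k2/k1 = 8.3649e-08 / 9.5847e-09 = 8.7274


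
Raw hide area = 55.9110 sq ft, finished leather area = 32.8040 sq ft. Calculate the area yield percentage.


Formula: Yield = finished / raw * 100
Substituting: Yield = 32.8040 / 55.9110 * 100
Result: 58.6718 %


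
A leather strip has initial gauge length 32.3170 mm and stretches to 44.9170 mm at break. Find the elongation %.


Formula: Elongation = (Lf - L0) / L0 * 100
Substituting: Elongation = (44.9170 - 32.3170) / 32.3170 * 100
Result: 38.9888 %


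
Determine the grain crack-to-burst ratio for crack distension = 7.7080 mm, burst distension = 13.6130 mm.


Formula: Ratio = crack / burst
Substituting: Ratio = 7.7080 / 13.6130
Result: 0.5662


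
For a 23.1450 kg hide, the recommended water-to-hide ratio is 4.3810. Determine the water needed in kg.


Formula: Water = hide_weight * ratio
Substituting: Water = 23.1450 * 4.3810
Result: 101.3982 kg


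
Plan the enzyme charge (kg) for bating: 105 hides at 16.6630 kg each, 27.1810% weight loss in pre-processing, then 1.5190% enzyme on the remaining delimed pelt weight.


Total_raw = N * avg_wt = 105 * 16.6630 = 1749.6150 kg
Substrate = Total_raw * (1 - loss/100) = 1749.6150 * (1 - 27.1810/100) = 1274.0521 kg
Enzyme = Substrate * pct / 100 = 1274.0521 * 1.5190 / 100 = 19.3529 kg


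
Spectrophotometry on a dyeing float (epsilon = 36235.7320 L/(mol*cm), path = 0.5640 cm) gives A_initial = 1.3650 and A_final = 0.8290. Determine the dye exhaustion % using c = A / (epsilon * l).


c_initial = A_i / (epsilon * l) = 1.3650 / (36235.7320 * 0.5640) = 6.6791e-05 mol/L
c_final = A_f / (epsilon * l) = 0.8290 / (36235.7320 * 0.5640) = 4.0564e-05 mol/L
Exhaustion = (c_initial - c_final) / c_initial * 100 = (6.6791e-05 - 4.0564e-05) / 6.6791e-05 * 100 = 39.2674 %


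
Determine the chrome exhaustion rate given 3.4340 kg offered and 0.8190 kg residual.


Formula: Uptake = (offered - residual) / offered * 100
Substituting: Uptake = (3.4340 - 0.8190) / 3.4340 * 100
Result: 76.1503 %


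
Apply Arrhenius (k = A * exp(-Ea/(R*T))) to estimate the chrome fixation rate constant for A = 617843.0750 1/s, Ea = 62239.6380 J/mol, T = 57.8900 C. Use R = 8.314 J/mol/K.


T_K = T_C + 273.15 = 57.8900 + 273.15 = 331.0400 K
exponent = -Ea / (R * T_K) = -62239.6380 / (8.314 * 331.0400) = -22.6140
k = A * exp(exponent) = 617843.0750 * exp(-22.6140) = 9.3274e-05 1/s


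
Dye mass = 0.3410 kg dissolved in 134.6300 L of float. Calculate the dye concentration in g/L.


Formula: Conc = dye_mass(kg) / volume(L) * 1000
Substituting: Conc = 0.3410 / 134.6300 * 1000
Result: 2.5329 g/L


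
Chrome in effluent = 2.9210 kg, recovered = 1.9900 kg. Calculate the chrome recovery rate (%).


Formula: Recovery = recovered / input * 100
Substituting: Recovery = 1.9900 / 2.9210 * 100
Result: 68.1274 %


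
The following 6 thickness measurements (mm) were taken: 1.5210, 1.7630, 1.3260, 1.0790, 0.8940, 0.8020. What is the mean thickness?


Formula: Average = sum / n
Substituting: Average = 7.3850 / 6
Result: 1.2308 mm


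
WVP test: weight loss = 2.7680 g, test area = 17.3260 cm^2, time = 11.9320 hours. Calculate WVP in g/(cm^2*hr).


Formula: WVP = loss / (area * time)
Substituting: WVP = 2.7680 / (17.3260 * 11.9320)
Result: 0.0133892 g/(cm^2*hr)


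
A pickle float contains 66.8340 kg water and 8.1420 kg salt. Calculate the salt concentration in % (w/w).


Formula: Conc = salt / (water + salt) * 100
Substituting: Conc = 8.1420 / (66.8340 + 8.1420) * 100
Result: 10.8595 %


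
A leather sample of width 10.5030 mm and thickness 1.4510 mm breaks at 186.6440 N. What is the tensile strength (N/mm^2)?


Formula: TS = force / (width * thickness)
Substituting: TS = 186.6440 / (10.5030 * 1.4510)
Result: 12.2471 N/mm^2


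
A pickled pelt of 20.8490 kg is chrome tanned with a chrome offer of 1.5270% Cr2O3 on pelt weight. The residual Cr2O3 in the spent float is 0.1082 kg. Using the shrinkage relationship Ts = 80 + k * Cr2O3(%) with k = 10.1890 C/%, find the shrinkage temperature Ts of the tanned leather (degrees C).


Offered = pelt * offer_pct / 100 = 20.8490 * 1.5270 / 100 = 0.3184 kg
Uptake = offered - residual = 0.3184 - 0.1082 = 0.2102 kg
Cr2O3% on pelt = uptake / pelt * 100 = 0.2102 / 20.8490 * 100 = 1.0080 %
Ts = 80 + k * Cr2O3% = 80 + 10.1890 * 1.0080 = 90.2708 C


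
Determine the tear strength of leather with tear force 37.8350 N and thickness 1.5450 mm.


Formula: Tear strength = force / thickness
Substituting: Tear strength = 37.8350 / 1.5450
Result: 24.4887 N/mm


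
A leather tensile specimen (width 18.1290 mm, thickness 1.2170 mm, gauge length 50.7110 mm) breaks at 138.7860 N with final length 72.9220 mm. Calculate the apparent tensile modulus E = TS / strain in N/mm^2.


TS = F / (w * t) = 138.7860 / (18.1290 * 1.2170) = 6.2904 N/mm^2
strain = (Lf - L0) / L0 = (72.9220 - 50.7110) / 50.7110 = 0.4380
E = TS / strain = 6.2904 / 0.4380 = 14.3620 N/mm^2


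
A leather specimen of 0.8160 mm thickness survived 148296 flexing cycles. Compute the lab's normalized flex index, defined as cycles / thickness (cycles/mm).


Formula: Index = cycles / thickness
Substituting: Index = 148296 / 0.8160
Result: 181735.2941 cycles/mm


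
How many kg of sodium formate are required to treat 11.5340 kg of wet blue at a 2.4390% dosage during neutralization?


Formula: Neutralizer = substrate * pct / 100
Substituting: Neutralizer = 11.5340 * 2.4390 / 100
Result: 0.2813 kg


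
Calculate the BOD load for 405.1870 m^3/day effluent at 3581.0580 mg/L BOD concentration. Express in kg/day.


Formula: BOD_load = volume * conc / 1000
Substituting: BOD_load = 405.1870 * 3581.0580 / 1000
Result: 1450.9981 kg/day


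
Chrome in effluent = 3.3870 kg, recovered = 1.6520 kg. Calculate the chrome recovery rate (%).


Formula: Recovery = recovered / input * 100
Substituting: Recovery = 1.6520 / 3.3870 * 100
Result: 48.7747 %


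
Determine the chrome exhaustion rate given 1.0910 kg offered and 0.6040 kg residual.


Formula: Uptake = (offered - residual) / offered * 100
Substituting: Uptake = (1.0910 - 0.6040) / 1.0910 * 100
Result: 44.6379 %


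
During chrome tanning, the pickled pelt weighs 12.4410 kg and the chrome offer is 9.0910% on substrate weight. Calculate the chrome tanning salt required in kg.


Formula: Chrome = substrate * pct / 100
Substituting: Chrome = 12.4410 * 9.0910 / 100
Result: 1.1310 kg


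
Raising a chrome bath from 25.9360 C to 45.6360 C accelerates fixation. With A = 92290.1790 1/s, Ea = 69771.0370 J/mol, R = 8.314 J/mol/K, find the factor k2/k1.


T1 = 25.9360 + 273.15 = 299.0860 K; T2 = 45.6360 + 273.15 = 318.7860 K
k1 = A * exp(-Ea/(R*T1)) = 92290.1790 * exp(-69771.0370/(8.314*299.0860)) = 6.0169e-08 1/s
k2 = A * exp(-Ea/(R*T2)) = 92290.1790 * exp(-69771.0370/(8.314*318.7860)) = 3.4074e-07 1/s
k2/k1 = 3.4074e-07 / 6.0169e-08 = 5.6630


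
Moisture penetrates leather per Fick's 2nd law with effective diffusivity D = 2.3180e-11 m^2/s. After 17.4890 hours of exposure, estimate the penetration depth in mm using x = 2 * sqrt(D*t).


t = 17.4890 hr * 3600 = 62960.4000 s
D * t = 2.3180e-11 * 62960.4000 = 1.4594e-06
x = 2 * sqrt(D*t) = 2 * sqrt(1.4594e-06) = 0.00241613 m = 2.4161 mm


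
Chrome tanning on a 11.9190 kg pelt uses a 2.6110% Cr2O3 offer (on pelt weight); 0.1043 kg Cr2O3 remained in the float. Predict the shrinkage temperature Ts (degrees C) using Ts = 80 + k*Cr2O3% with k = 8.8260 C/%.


Offered = pelt * offer_pct / 100 = 11.9190 * 2.6110 / 100 = 0.3112 kg
Uptake = offered - residual = 0.3112 - 0.1043 = 0.2069 kg
Cr2O3% on pelt = uptake / pelt * 100 = 0.2069 / 11.9190 * 100 = 1.7359 %
Ts = 80 + k * Cr2O3% = 80 + 8.8260 * 1.7359 = 95.3213 C


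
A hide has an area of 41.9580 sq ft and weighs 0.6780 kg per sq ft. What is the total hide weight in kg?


Formula: Weight = area * weight_per_sqft
Substituting: Weight = 41.9580 * 0.6780
Result: 28.4475 kg


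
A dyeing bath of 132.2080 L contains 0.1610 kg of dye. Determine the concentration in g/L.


Formula: Conc = dye_mass(kg) / volume(L) * 1000
Substituting: Conc = 0.1610 / 132.2080 * 1000
Result: 1.2178 g/L


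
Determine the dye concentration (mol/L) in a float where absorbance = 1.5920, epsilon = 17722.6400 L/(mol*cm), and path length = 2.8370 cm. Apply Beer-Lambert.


Formula: c = A / (epsilon * l)
Substituting: c = 1.5920 / (17722.6400 * 2.8370)
Result: 3.1663e-05 mol/L


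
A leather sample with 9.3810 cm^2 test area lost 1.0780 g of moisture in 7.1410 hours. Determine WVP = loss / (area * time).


Formula: WVP = loss / (area * time)
Substituting: WVP = 1.0780 / (9.3810 * 7.1410)
Result: 0.016092 g/(cm^2*hr)


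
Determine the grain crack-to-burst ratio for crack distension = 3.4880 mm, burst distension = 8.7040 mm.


Formula: Ratio = crack / burst
Substituting: Ratio = 3.4880 / 8.7040
Result: 0.4007


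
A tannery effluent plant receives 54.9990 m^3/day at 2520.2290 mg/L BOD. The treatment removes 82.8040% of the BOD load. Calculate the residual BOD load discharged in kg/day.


Load_in = volume * conc / 1000 = 54.9990 * 2520.2290 / 1000 = 138.6101 kg/day
Removed = Load_in * eff / 100 = 138.6101 * 82.8040 / 100 = 114.7747 kg/day
Load_out = Load_in - Removed = 138.6101 - 114.7747 = 23.8354 kg/day


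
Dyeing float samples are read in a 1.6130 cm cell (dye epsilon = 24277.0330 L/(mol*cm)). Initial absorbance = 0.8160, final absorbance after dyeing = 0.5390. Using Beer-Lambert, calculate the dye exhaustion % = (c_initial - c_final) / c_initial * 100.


c_initial = A_i / (epsilon * l) = 0.8160 / (24277.0330 * 1.6130) = 2.0838e-05 mol/L
c_final = A_f / (epsilon * l) = 0.5390 / (24277.0330 * 1.6130) = 1.3764e-05 mol/L
Exhaustion = (c_initial - c_final) / c_initial * 100 = (2.0838e-05 - 1.3764e-05) / 2.0838e-05 * 100 = 33.9461 %


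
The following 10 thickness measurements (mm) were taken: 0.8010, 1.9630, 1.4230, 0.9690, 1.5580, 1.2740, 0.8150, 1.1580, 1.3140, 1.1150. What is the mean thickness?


Formula: Average = sum / n
Substituting: Average = 12.3900 / 10
Result: 1.2390 mm


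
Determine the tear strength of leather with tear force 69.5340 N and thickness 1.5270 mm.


Formula: Tear strength = force / thickness
Substituting: Tear strength = 69.5340 / 1.5270
Result: 45.5363 N/mm


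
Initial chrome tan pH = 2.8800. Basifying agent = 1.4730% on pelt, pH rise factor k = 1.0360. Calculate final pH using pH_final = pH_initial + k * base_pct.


Formula: pH_final = pH_initial + k * base_pct
Substituting: pH_final = 2.8800 + 1.0360 * 1.4730
Result: 4.4060


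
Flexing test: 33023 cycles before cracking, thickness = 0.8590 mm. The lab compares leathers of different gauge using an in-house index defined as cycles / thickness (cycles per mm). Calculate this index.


Formula: Index = cycles / thickness
Substituting: Index = 33023 / 0.8590
Result: 38443.5390 cycles/mm


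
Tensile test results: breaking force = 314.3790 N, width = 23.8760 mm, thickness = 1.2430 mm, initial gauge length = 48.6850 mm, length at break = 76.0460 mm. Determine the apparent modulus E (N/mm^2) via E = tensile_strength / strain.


TS = F / (w * t) = 314.3790 / (23.8760 * 1.2430) = 10.5930 N/mm^2
strain = (Lf - L0) / L0 = (76.0460 - 48.6850) / 48.6850 = 0.5620
E = TS / strain = 10.5930 / 0.5620 = 18.8488 N/mm^2


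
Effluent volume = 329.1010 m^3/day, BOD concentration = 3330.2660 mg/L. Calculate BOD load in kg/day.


Formula: BOD_load = volume * conc / 1000
Substituting: BOD_load = 329.1010 * 3330.2660 / 1000
Result: 1095.9939 kg/day


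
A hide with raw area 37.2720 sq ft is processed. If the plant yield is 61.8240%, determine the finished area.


Formula: finished = raw * yield / 100
Substituting: finished = 37.2720 * 61.8240 / 100
Result: 23.0430 sq ft


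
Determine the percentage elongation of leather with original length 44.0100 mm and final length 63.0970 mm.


Formula: Elongation = (Lf - L0) / L0 * 100
Substituting: Elongation = (63.0970 - 44.0100) / 44.0100 * 100
Result: 43.3697 %


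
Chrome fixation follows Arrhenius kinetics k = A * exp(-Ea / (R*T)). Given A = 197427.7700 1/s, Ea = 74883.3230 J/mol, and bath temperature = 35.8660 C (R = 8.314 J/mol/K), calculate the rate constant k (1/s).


T_K = T_C + 273.15 = 35.8660 + 273.15 = 309.0160 K
exponent = -Ea / (R * T_K) = -74883.3230 / (8.314 * 309.0160) = -29.1470
k = A * exp(exponent) = 197427.7700 * exp(-29.1470) = 4.3353e-08 1/s


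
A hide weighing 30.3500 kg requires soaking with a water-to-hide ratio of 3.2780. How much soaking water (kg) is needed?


Formula: Water = hide_weight * ratio
Substituting: Water = 30.3500 * 3.2780
Result: 99.4873 kg


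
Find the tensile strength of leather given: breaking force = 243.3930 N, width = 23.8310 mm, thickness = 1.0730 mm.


Formula: TS = force / (width * thickness)
Substituting: TS = 243.3930 / (23.8310 * 1.0730)
Result: 9.5184 N/mm^2


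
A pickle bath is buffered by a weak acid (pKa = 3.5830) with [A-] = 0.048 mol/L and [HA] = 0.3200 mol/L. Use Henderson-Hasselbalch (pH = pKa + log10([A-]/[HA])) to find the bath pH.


ratio = [A-] / [HA] = 0.048 / 0.3200 = 0.1500
log10(ratio) = -0.8239
pH = pKa + log10(ratio) = 3.5830 - 0.8239 = 2.7591


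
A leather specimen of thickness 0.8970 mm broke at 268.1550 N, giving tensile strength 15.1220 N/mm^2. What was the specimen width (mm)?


Formula: w = F / (TS * t)
Substituting: w = 268.1550 / (15.1220 * 0.8970)
Result: 19.7690 mm


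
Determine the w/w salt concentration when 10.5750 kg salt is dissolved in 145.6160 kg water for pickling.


Formula: Conc = salt / (water + salt) * 100
Substituting: Conc = 10.5750 / (145.6160 + 10.5750) * 100
Result: 6.7706 %


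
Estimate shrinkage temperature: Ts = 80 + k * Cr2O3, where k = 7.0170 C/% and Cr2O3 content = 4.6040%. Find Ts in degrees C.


Formula: Ts = 80 + k * Cr2O3
Substituting: Ts = 80 + 7.0170 * 4.6040
Result: 112.3063 C


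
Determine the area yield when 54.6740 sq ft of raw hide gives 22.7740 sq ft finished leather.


Formula: Yield = finished / raw * 100
Substituting: Yield = 22.7740 / 54.6740 * 100
Result: 41.6542 %


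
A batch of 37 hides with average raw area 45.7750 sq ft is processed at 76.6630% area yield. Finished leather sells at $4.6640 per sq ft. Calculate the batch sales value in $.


Raw_total = N * avg_area = 37 * 45.7750 = 1693.6750 sq ft
Finished = Raw_total * yield / 100 = 1693.6750 * 76.6630 / 100 = 1298.4221 sq ft
Value = Finished * price = 1298.4221 * 4.6640 = 6055.8405 $


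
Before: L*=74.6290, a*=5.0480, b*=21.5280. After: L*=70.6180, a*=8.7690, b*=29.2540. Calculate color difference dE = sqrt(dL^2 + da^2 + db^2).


dL = -4.0110, da = 3.7210, db = 7.7260
dE = sqrt((-4.0110)^2 + 3.7210^2 + 7.7260^2) = 9.4671


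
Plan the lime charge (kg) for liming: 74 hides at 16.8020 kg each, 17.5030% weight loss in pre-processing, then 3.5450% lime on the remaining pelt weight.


Total_raw = N * avg_wt = 74 * 16.8020 = 1243.3480 kg
Substrate = Total_raw * (1 - loss/100) = 1243.3480 * (1 - 17.5030/100) = 1025.7248 kg
Lime = Substrate * pct / 100 = 1025.7248 * 3.5450 / 100 = 36.3619 kg


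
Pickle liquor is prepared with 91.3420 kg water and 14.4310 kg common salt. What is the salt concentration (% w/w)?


Formula: Conc = salt / (water + salt) * 100
Substituting: Conc = 14.4310 / (91.3420 + 14.4310) * 100
Result: 13.6434 %


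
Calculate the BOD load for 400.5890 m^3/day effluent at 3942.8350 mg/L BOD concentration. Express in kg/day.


Formula: BOD_load = volume * conc / 1000
Substituting: BOD_load = 400.5890 * 3942.8350 / 1000
Result: 1579.4563 kg/day


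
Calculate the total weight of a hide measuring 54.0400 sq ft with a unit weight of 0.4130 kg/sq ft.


Formula: Weight = area * weight_per_sqft
Substituting: Weight = 54.0400 * 0.4130
Result: 22.3185 kg


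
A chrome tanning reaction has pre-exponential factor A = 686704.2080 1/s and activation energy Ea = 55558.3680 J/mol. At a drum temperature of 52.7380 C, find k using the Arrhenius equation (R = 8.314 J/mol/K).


T_K = T_C + 273.15 = 52.7380 + 273.15 = 325.8880 K
exponent = -Ea / (R * T_K) = -55558.3680 / (8.314 * 325.8880) = -20.5055
k = A * exp(exponent) = 686704.2080 * exp(-20.5055) = 8.5375e-04 1/s


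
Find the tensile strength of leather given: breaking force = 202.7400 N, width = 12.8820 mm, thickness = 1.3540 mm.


Formula: TS = force / (width * thickness)
Substituting: TS = 202.7400 / (12.8820 * 1.3540)
Result: 11.6235 N/mm^2


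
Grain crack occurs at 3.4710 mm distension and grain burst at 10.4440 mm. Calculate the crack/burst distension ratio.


Formula: Ratio = crack / burst
Substituting: Ratio = 3.4710 / 10.4440
Result: 0.3323


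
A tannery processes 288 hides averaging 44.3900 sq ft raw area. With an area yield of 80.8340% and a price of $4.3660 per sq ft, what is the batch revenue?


Raw_total = N * avg_area = 288 * 44.3900 = 12784.3200 sq ft
Finished = Raw_total * yield / 100 = 12784.3200 * 80.8340 / 100 = 10334.0772 sq ft
Value = Finished * price = 10334.0772 * 4.3660 = 45118.5812 $


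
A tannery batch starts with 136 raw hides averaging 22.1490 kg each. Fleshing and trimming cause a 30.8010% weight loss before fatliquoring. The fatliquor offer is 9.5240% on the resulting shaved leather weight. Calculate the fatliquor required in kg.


Total_raw = N * avg_wt = 136 * 22.1490 = 3012.2640 kg
Substrate = Total_raw * (1 - loss/100) = 3012.2640 * (1 - 30.8010/100) = 2084.4566 kg
Fat = Substrate * pct / 100 = 2084.4566 * 9.5240 / 100 = 198.5236 kg


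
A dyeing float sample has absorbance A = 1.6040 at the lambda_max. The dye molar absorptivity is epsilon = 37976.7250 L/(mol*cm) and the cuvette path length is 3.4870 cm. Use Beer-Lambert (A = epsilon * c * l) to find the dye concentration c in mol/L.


Formula: c = A / (epsilon * l)
Substituting: c = 1.6040 / (37976.7250 * 3.4870)
Result: 1.2113e-05 mol/L


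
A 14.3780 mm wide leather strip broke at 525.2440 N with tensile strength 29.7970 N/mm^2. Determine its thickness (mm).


Formula: t = F / (TS * w)
Substituting: t = 525.2440 / (29.7970 * 14.3780)
Result: 1.2260 mm


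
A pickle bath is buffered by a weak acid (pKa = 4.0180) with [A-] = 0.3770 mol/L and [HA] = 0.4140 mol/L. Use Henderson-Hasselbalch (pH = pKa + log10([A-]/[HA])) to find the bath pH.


ratio = [A-] / [HA] = 0.3770 / 0.4140 = 0.9106
log10(ratio) = -0.040659
pH = pKa + log10(ratio) = 4.0180 - 0.040659 = 3.9773


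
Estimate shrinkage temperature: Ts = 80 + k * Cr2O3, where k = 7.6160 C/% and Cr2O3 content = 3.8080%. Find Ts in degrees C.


Formula: Ts = 80 + k * Cr2O3
Substituting: Ts = 80 + 7.6160 * 3.8080
Result: 109.0017 C


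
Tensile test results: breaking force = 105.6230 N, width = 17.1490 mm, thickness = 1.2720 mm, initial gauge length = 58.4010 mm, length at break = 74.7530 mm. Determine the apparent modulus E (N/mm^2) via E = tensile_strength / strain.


TS = F / (w * t) = 105.6230 / (17.1490 * 1.2720) = 4.8421 N/mm^2
strain = (Lf - L0) / L0 = (74.7530 - 58.4010) / 58.4010 = 0.2800
E = TS / strain = 4.8421 / 0.2800 = 17.2935 N/mm^2


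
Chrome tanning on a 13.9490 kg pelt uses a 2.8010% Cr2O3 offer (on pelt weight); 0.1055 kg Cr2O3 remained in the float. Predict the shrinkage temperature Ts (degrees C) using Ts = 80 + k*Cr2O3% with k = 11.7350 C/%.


Offered = pelt * offer_pct / 100 = 13.9490 * 2.8010 / 100 = 0.3907 kg
Uptake = offered - residual = 0.3907 - 0.1055 = 0.2852 kg
Cr2O3% on pelt = uptake / pelt * 100 = 0.2852 / 13.9490 * 100 = 2.0447 %
Ts = 80 + k * Cr2O3% = 80 + 11.7350 * 2.0447 = 103.9942 C


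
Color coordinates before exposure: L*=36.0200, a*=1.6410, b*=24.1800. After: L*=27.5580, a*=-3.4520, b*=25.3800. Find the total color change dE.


dL = -8.4620, da = -5.0930, db = 1.2000
dE = sqrt((-8.4620)^2 + (-5.0930)^2 + 1.2000^2) = 9.9491


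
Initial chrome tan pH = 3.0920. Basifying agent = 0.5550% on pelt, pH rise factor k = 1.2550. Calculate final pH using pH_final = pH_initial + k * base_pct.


Formula: pH_final = pH_initial + k * base_pct
Substituting: pH_final = 3.0920 + 1.2550 * 0.5550
Result: 3.7885


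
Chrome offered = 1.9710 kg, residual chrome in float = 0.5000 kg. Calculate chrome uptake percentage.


Formula: Uptake = (offered - residual) / offered * 100
Substituting: Uptake = (1.9710 - 0.5000) / 1.9710 * 100
Result: 74.6322 %


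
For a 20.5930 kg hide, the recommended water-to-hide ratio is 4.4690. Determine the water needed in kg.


Formula: Water = hide_weight * ratio
Substituting: Water = 20.5930 * 4.4690
Result: 92.0301 kg


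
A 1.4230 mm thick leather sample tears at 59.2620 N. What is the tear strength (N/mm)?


Formula: Tear strength = force / thickness
Substituting: Tear strength = 59.2620 / 1.4230
Result: 41.6458 N/mm


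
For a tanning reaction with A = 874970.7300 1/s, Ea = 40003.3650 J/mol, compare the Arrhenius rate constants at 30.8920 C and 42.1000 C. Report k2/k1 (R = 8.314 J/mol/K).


T1 = 30.8920 + 273.15 = 304.0420 K; T2 = 42.1000 + 273.15 = 315.2500 K
k1 = A * exp(-Ea/(R*T1)) = 874970.7300 * exp(-40003.3650/(8.314*304.0420)) = 0.1173 1/s
k2 = A * exp(-Ea/(R*T2)) = 874970.7300 * exp(-40003.3650/(8.314*315.2500)) = 0.2058 1/s
k2/k1 = 0.2058 / 0.1173 = 1.7553


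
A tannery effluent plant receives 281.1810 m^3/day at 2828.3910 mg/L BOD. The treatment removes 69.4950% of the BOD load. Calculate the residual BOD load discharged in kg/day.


Load_in = volume * conc / 1000 = 281.1810 * 2828.3910 / 1000 = 795.2898 kg/day
Removed = Load_in * eff / 100 = 795.2898 * 69.4950 / 100 = 552.6867 kg/day
Load_out = Load_in - Removed = 795.2898 - 552.6867 = 242.6032 kg/day


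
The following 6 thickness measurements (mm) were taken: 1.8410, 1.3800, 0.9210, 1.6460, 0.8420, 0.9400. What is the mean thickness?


Formula: Average = sum / n
Substituting: Average = 7.5700 / 6
Result: 1.2617 mm


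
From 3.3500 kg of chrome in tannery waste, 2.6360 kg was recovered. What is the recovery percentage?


Formula: Recovery = recovered / input * 100
Substituting: Recovery = 2.6360 / 3.3500 * 100
Result: 78.6866 %
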